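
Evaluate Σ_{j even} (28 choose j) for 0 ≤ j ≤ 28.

Half of (1+1)^28 + (1−1)^28 gives the even-index sum: 2^27 = 134217728.

134217728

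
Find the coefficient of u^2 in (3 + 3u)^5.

2430

The general term is C(5,j)·(3)^j·(3u)^(5-j); the u^2 term has j = 3.
C(5,3) = 10.
Coefficient = C(5,3) · 3^3 · 3^2 = 10 · 27 · 9 = 2430.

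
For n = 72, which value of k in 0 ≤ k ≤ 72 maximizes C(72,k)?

C(72,k) is maximized at k = 72/2 = 36.

36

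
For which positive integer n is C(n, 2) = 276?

n(n−1)/2 = 276 ⇒ n(n−1) = 552. Since 24·23 = 552, n = 24.

24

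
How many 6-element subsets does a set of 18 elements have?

18564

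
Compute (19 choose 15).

3876

C(19,15) = C(19,4) by symmetry.
C(19,4) = (19·18·17·16) / 4! = 93024 / 24 = 3876.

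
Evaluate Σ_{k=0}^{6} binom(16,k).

14893

1 + 16 + 120 + 560 + 1820 + 4368 + 8008 = 14893.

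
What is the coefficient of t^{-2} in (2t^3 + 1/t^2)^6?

General term: C(6,j)·(2t^3)^j·(1/t^2)^(6-j), with t-exponent 3j − 2(6−j) = 5j − 12.
Set 5j − 12 = -2: j = 2.
C(6,2) = 15; 2^2 = 4; 1^4 = 1.
Coefficient = 15 · 4 · 1 = 60.

60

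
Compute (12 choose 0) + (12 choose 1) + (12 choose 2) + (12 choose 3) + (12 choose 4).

794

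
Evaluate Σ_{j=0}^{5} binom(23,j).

44552

1 + 23 + 253 + 1771 + 8855 + 33649 = 44552.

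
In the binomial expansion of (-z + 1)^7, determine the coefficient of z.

-7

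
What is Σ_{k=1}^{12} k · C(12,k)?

24576

Since k·C(12,k) = 12·C(11,k−1), the sum is 12·2^11 = 12·2048 = 24576.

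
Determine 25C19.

C(25,19) = C(25,6) by symmetry.
C(25,6) = (25·24·23·22·21·20) / 6! = 127512000 / 720 = 177100.

177100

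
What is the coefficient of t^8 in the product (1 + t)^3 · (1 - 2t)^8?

768

Coefficient of t^8 = Σ_{j} C(3,j)·1^j·C(8,8-j)·(-2)^(8-j) for j from 0 to 3.
= 256 + (-3072) + 5376 + (-1792) = 768.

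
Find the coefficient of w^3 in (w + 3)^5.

90

The general term is C(5,j)·(w)^j·(3)^(5-j); the w^3 term has j = 3.
C(5,3) = 10.
Coefficient = C(5,3) · 3^2 = 10 · 9 = 90.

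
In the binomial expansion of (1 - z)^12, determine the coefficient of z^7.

-792

The general term is C(12,j)·(1)^j·(-z)^(12-j); the z^7 term has j = 5.
C(12,5) = 792.
Coefficient = C(12,5) · (-1)^7 = 792 · (-1) = -792.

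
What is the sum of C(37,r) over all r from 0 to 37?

137438953472

The entries of row 37 sum to 2^37 = 137438953472.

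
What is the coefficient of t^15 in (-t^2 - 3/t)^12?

General term: C(12,j)·(-t^2)^j·(-3/t)^(12-j), with t-exponent 2j − 1(12−j) = 3j − 12.
Set 3j − 12 = 15: j = 9.
C(12,9) = 220; (-1)^9 = -1; (-3)^3 = -27.
Coefficient = 220 · (-1) · (-27) = 5940.

5940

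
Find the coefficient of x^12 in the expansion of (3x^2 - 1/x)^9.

General term: C(9,j)·(3x^2)^j·(-1/x)^(9-j), with x-exponent 2j − 1(9−j) = 3j − 9.
Set 3j − 9 = 12: j = 7.
C(9,7) = 36; 3^7 = 2187; (-1)^2 = 1.
Coefficient = 36 · 2187 · 1 = 78732.

78732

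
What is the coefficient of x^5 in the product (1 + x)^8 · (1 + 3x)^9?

195860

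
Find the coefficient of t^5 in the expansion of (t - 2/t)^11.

-1320

General term: C(11,j)·(t)^j·(-2/t)^(11-j), with t-exponent 1j − 1(11−j) = 2j − 11.
Set 2j − 11 = 5: j = 8.
C(11,8) = 165; 1^8 = 1; (-2)^3 = -8.
Coefficient = 165 · 1 · (-8) = -1320.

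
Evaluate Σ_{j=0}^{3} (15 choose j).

576

1 + 15 + 105 + 455 = 576.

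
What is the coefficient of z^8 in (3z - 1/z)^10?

-196830

General term: C(10,j)·(3z)^j·(-1/z)^(10-j), with z-exponent 1j − 1(10−j) = 2j − 10.
Set 2j − 10 = 8: j = 9.
C(10,9) = 10; 3^9 = 19683; (-1)^1 = -1.
Coefficient = 10 · 19683 · (-1) = -196830.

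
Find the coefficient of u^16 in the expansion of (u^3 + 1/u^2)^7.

General term: C(7,j)·(u^3)^j·(1/u^2)^(7-j), with u-exponent 3j − 2(7−j) = 5j − 14.
Set 5j − 14 = 16: j = 6.
C(7,6) = 7; 1^6 = 1; 1^1 = 1.
Coefficient = 7 · 1 · 1 = 7.

7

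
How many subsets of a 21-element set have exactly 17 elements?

5985

Choose the 17 positions: C(21,17) = 5985.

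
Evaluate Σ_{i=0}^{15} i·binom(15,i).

Differentiating (1+x)^15 and setting x=1: Σ i·C(15,i) = 15·2^14 = 245760.

245760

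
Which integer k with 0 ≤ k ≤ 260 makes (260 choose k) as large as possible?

130

C(260,k) is maximized at k = 260/2 = 130.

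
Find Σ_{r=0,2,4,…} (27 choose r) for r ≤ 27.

Half of (1+1)^27 + (1−1)^27 gives the even-index sum: 2^26 = 67108864.

67108864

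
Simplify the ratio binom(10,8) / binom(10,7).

3/8

C(n,k+1)/C(n,k) = (n−k)/(k+1) = (10−7)/(7+1) = 3/8.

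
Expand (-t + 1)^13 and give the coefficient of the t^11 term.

The general term is C(13,j)·(-t)^j·(1)^(13-j); the t^11 term has j = 11.
C(13,11) = 78.
Coefficient = C(13,11) · (-1)^11 = 78 · (-1) = -78.

-78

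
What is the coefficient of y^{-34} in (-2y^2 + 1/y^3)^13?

-26

General term: C(13,j)·(-2y^2)^j·(1/y^3)^(13-j), with y-exponent 2j − 3(13−j) = 5j − 39.
Set 5j − 39 = -34: j = 1.
C(13,1) = 13; (-2)^1 = -2; 1^12 = 1.
Coefficient = 13 · (-2) · 1 = -26.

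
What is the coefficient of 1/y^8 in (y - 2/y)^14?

-745472

General term: C(14,j)·(y)^j·(-2/y)^(14-j), with y-exponent 1j − 1(14−j) = 2j − 14.
Set 2j − 14 = -8: j = 3.
C(14,3) = 364; 1^3 = 1; (-2)^11 = -2048.
Coefficient = 364 · 1 · (-2048) = -745472.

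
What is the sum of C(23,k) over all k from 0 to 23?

The entries of row 23 sum to 2^23 = 8388608.

8388608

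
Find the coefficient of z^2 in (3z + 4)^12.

The general term is C(12,j)·(3z)^j·(4)^(12-j); the z^2 term has j = 2.
C(12,2) = 66.
Coefficient = C(12,2) · 3^2 · 4^10 = 66 · 9 · 1048576 = 622854144.

622854144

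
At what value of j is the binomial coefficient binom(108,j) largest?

C(108,j) is maximized at j = 108/2 = 54.

54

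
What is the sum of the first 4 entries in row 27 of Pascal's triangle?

3304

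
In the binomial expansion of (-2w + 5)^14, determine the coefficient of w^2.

The general term is C(14,j)·(-2w)^j·(5)^(14-j); the w^2 term has j = 2.
C(14,2) = 91.
Coefficient = C(14,2) · (-2)^2 · 5^12 = 91 · 4 · 244140625 = 88867187500.

88867187500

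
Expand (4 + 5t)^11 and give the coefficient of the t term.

The general term is C(11,j)·(4)^j·(5t)^(11-j); the t^1 term has j = 10.
C(11,10) = 11.
Coefficient = C(11,10) · 4^10 · 5^1 = 11 · 1048576 · 5 = 57671680.

57671680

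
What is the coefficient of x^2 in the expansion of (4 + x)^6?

The general term is C(6,j)·(4)^j·(x)^(6-j); the x^2 term has j = 4.
C(6,4) = 15.
Coefficient = C(6,4) · 4^4 = 15 · 256 = 3840.

3840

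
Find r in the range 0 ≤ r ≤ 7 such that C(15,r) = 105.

C(15,r) increases on 0 ≤ r ≤ 7. C(15,1) = 15 and C(15,2) = 105, so r = 2.

2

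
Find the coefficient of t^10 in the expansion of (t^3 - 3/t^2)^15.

-14073345

General term: C(15,j)·(t^3)^j·(-3/t^2)^(15-j), with t-exponent 3j − 2(15−j) = 5j − 30.
Set 5j − 30 = 10: j = 8.
C(15,8) = 6435; 1^8 = 1; (-3)^7 = -2187.
Coefficient = 6435 · 1 · (-2187) = -14073345.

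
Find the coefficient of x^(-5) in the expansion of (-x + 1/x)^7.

-7

General term: C(7,j)·(-x)^j·(1/x)^(7-j), with x-exponent 1j − 1(7−j) = 2j − 7.
Set 2j − 7 = -5: j = 1.
C(7,1) = 7; (-1)^1 = -1; 1^6 = 1.
Coefficient = 7 · (-1) · 1 = -7.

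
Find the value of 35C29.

1623160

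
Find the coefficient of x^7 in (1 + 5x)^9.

The general term is C(9,j)·(1)^j·(5x)^(9-j); the x^7 term has j = 2.
C(9,2) = 36.
Coefficient = C(9,2) · 5^7 = 36 · 78125 = 2812500.

2812500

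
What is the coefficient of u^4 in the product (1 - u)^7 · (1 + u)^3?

-14

Coefficient of u^4 = Σ_{j} C(7,j)·(-1)^j·C(3,4-j)·1^(4-j) for j from 1 to 4.
= (-7) + 63 + (-105) + 35 = -14.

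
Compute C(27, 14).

C(27,14) = C(27,13) by symmetry.
C(27,13) = (27·26·25·24·23·22·21·20·19·18·17·16·15) / 13! = 124903451312640000 / 6227020800 = 20058300.

20058300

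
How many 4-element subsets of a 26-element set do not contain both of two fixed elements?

14674

All 4-subsets: C(26,4) = 14950. Those containing both fixed elements: C(24,2) = 276.
14950 − 276 = 14674.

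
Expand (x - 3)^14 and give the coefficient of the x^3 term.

-64481508

The general term is C(14,j)·(x)^j·(-3)^(14-j); the x^3 term has j = 3.
C(14,3) = 364.
Coefficient = C(14,3) · (-3)^11 = 364 · (-177147) = -64481508.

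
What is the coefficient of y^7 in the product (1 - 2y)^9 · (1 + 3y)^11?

21330

Coefficient of y^7 = Σ_{j} C(9,j)·(-2)^j·C(11,7-j)·3^(7-j) for j from 0 to 7.
= 721710 + (-6062364) + 16166304 + (-17962560) + 8981280 + (-1995840) + 177408 + (-4608) = 21330.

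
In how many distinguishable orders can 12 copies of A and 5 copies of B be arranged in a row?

Choose positions for the A's: C(17,12) = 6188.

6188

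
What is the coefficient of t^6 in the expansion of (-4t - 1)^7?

The general term is C(7,j)·(-4t)^j·(-1)^(7-j); the t^6 term has j = 6.
C(7,6) = 7.
Coefficient = C(7,6) · (-4)^6 · (-1)^1 = 7 · 4096 · (-1) = -28672.

-28672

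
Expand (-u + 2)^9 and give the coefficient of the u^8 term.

18

The general term is C(9,j)·(-u)^j·(2)^(9-j); the u^8 term has j = 8.
C(9,8) = 9.
Coefficient = C(9,8) · 2^1 = 9 · 2 = 18.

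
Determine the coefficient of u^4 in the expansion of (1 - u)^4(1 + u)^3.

3

Coefficient of u^4 = Σ_{j} C(4,j)·(-1)^j·C(3,4-j)·1^(4-j) for j from 1 to 4.
= (-4) + 18 + (-12) + 1 = 3.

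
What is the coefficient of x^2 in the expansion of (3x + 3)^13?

124357194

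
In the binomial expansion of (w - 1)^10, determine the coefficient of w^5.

-252

The general term is C(10,j)·(w)^j·(-1)^(10-j); the w^5 term has j = 5.
C(10,5) = 252.
Coefficient = C(10,5) · (-1)^5 = 252 · (-1) = -252.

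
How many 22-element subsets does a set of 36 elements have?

3796297200

C(36,22) = C(36,14) by symmetry.
C(36,14) = (36·35·34·33·32·31·30·29·28·27·26·25·24·23) / 14! = 330954702783344640000 / 87178291200 = 3796297200.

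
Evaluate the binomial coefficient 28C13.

C(28,13) = (28·27·26·25·24·23·22·21·20·19·18·17·16) / 13! = 233153109116928000 / 6227020800 = 37442160.

37442160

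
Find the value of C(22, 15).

170544

C(22,15) = C(22,7) by symmetry.
C(22,7) = (22·21·20·19·18·17·16) / 7! = 859541760 / 5040 = 170544.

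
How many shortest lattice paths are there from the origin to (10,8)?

Each path is a sequence of 18 steps with 10 rights: C(18,10) = 43758.

43758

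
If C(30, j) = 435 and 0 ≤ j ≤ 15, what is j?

2

C(30,j) increases on 0 ≤ j ≤ 15. C(30,1) = 30 and C(30,2) = 435, so j = 2.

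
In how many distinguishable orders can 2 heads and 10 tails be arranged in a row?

Choose positions for the heads: C(12,2) = 66.

66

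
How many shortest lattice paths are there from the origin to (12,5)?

Each path is a sequence of 17 steps with 12 rights: C(17,12) = 6188.

6188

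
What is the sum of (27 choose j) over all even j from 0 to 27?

Half of (1+1)^27 + (1−1)^27 gives the even-index sum: 2^26 = 67108864.

67108864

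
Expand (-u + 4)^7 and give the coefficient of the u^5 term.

-336

The general term is C(7,j)·(-u)^j·(4)^(7-j); the u^5 term has j = 5.
C(7,5) = 21.
Coefficient = C(7,5) · (-1)^5 · 4^2 = 21 · (-1) · 16 = -336.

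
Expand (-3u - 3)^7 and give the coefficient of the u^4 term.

-76545

The general term is C(7,j)·(-3u)^j·(-3)^(7-j); the u^4 term has j = 4.
C(7,4) = 35.
Coefficient = C(7,4) · (-3)^4 · (-3)^3 = 35 · 81 · (-27) = -76545.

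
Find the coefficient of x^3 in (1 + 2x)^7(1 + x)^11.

2139

Coefficient of x^3 = Σ_{j} C(7,j)·2^j·C(11,3-j)·1^(3-j) for j from 0 to 3.
= 165 + 770 + 924 + 280 = 2139.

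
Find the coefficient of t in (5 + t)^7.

The general term is C(7,j)·(5)^j·(t)^(7-j); the t^1 term has j = 6.
C(7,6) = 7.
Coefficient = C(7,6) · 5^6 = 7 · 15625 = 109375.

109375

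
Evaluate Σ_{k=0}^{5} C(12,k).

1 + 12 + 66 + 220 + 495 + 792 = 1586.

1586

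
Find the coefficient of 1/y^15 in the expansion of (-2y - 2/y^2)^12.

General term: C(12,j)·(-2y)^j·(-2/y^2)^(12-j), with y-exponent 1j − 2(12−j) = 3j − 24.
Set 3j − 24 = -15: j = 3.
C(12,3) = 220; (-2)^3 = -8; (-2)^9 = -512.
Coefficient = 220 · (-8) · (-512) = 901120.

901120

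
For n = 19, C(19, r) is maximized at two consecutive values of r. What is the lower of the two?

9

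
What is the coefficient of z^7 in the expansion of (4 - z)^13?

-7028736

The general term is C(13,j)·(4)^j·(-z)^(13-j); the z^7 term has j = 6.
C(13,6) = 1716.
Coefficient = C(13,6) · 4^6 · (-1)^7 = 1716 · 4096 · (-1) = -7028736.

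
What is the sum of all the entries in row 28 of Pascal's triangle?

Setting x = 1 in (1+x)^28 gives Σ C(28,r) = 2^28 = 268435456.

268435456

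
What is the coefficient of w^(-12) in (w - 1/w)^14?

General term: C(14,j)·(w)^j·(-1/w)^(14-j), with w-exponent 1j − 1(14−j) = 2j − 14.
Set 2j − 14 = -12: j = 1.
C(14,1) = 14; 1^1 = 1; (-1)^13 = -1.
Coefficient = 14 · 1 · (-1) = -14.

-14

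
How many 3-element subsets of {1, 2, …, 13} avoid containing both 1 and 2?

275

All 3-subsets: C(13,3) = 286. Those containing both fixed elements: C(11,1) = 11.
286 − 11 = 275.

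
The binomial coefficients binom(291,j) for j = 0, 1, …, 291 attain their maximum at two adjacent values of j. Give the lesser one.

For odd n = 291, C(291,j) peaks at j = (n−1)/2 and (n+1)/2; the lesser is 145.

145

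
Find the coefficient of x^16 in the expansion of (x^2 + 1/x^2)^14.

General term: C(14,j)·(x^2)^j·(1/x^2)^(14-j), with x-exponent 2j − 2(14−j) = 4j − 28.
Set 4j − 28 = 16: j = 11.
C(14,11) = 364; 1^11 = 1; 1^3 = 1.
Coefficient = 364 · 1 · 1 = 364.

364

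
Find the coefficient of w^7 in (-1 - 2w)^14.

The general term is C(14,j)·(-1)^j·(-2w)^(14-j); the w^7 term has j = 7.
C(14,7) = 3432.
Coefficient = C(14,7) · (-1)^7 · (-2)^7 = 3432 · (-1) · (-128) = 439296.

439296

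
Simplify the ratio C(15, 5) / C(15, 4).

11/5

C(n,k+1)/C(n,k) = (n−k)/(k+1) = (15−4)/(4+1) = 11/5.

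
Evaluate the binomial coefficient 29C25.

23751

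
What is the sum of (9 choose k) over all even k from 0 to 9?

Half of (1+1)^9 + (1−1)^9 gives the even-index sum: 2^8 = 256.

256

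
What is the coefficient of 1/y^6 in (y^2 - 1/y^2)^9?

General term: C(9,j)·(y^2)^j·(-1/y^2)^(9-j), with y-exponent 2j − 2(9−j) = 4j − 18.
Set 4j − 18 = -6: j = 3.
C(9,3) = 84; 1^3 = 1; (-1)^6 = 1.
Coefficient = 84 · 1 · 1 = 84.

84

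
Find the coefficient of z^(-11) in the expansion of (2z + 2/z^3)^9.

General term: C(9,j)·(2z)^j·(2/z^3)^(9-j), with z-exponent 1j − 3(9−j) = 4j − 27.
Set 4j − 27 = -11: j = 4.
C(9,4) = 126; 2^4 = 16; 2^5 = 32.
Coefficient = 126 · 16 · 32 = 64512.

64512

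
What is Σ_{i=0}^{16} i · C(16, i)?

524288

Differentiating (1+x)^16 and setting x=1: Σ i·C(16,i) = 16·2^15 = 524288.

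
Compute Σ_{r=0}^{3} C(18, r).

1 + 18 + 153 + 816 = 988.

988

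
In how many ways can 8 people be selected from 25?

This is C(25,8) = 1081575.

1081575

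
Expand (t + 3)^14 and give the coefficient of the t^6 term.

The general term is C(14,j)·(t)^j·(3)^(14-j); the t^6 term has j = 6.
C(14,6) = 3003.
Coefficient = C(14,6) · 3^8 = 3003 · 6561 = 19702683.

19702683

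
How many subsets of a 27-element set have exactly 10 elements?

8436285

Choose the 10 positions: C(27,10) = 8436285.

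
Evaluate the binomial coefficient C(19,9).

92378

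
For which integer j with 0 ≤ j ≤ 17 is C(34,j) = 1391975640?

C(34,j) increases on 0 ≤ j ≤ 17. C(34,13) = 927983760 and C(34,14) = 1391975640, so j = 14.

14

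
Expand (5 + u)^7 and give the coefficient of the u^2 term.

65625

The general term is C(7,j)·(5)^j·(u)^(7-j); the u^2 term has j = 5.
C(7,5) = 21.
Coefficient = C(7,5) · 5^5 = 21 · 3125 = 65625.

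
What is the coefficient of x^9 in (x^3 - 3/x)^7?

-945

General term: C(7,j)·(x^3)^j·(-3/x)^(7-j), with x-exponent 3j − 1(7−j) = 4j − 7.
Set 4j − 7 = 9: j = 4.
C(7,4) = 35; 1^4 = 1; (-3)^3 = -27.
Coefficient = 35 · 1 · (-27) = -945.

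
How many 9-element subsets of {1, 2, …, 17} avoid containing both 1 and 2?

All 9-subsets: C(17,9) = 24310. Those containing both fixed elements: C(15,7) = 6435.
24310 − 6435 = 17875.

17875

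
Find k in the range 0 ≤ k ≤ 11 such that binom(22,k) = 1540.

3

C(22,k) increases on 0 ≤ k ≤ 11. C(22,2) = 231 and C(22,3) = 1540, so k = 3.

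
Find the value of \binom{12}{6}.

924

C(12,6) = (12·11·10·9·8·7) / 6! = 665280 / 720 = 924.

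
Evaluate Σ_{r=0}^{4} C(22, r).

9109

1 + 22 + 231 + 1540 + 7315 = 9109.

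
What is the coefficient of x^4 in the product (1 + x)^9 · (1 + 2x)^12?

Coefficient of x^4 = Σ_{j} C(9,j)·1^j·C(12,4-j)·2^(4-j) for j from 0 to 4.
= 7920 + 15840 + 9504 + 2016 + 126 = 35406.

35406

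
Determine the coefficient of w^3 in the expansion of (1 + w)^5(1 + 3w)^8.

3022

Coefficient of w^3 = Σ_{j} C(5,j)·1^j·C(8,3-j)·3^(3-j) for j from 0 to 3.
= 1512 + 1260 + 240 + 10 = 3022.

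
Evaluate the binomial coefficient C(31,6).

736281

C(31,6) = (31·30·29·28·27·26) / 6! = 530122320 / 720 = 736281.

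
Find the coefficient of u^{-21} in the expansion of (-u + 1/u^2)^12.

General term: C(12,j)·(-u)^j·(1/u^2)^(12-j), with u-exponent 1j − 2(12−j) = 3j − 24.
Set 3j − 24 = -21: j = 1.
C(12,1) = 12; (-1)^1 = -1; 1^11 = 1.
Coefficient = 12 · (-1) · 1 = -12.

-12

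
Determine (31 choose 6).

736281

C(31,6) = (31·30·29·28·27·26) / 6! = 530122320 / 720 = 736281.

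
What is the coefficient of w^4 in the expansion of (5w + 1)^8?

The general term is C(8,j)·(5w)^j·(1)^(8-j); the w^4 term has j = 4.
C(8,4) = 70.
Coefficient = C(8,4) · 5^4 = 70 · 625 = 43750.

43750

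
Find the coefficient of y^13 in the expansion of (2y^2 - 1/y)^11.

General term: C(11,j)·(2y^2)^j·(-1/y)^(11-j), with y-exponent 2j − 1(11−j) = 3j − 11.
Set 3j − 11 = 13: j = 8.
C(11,8) = 165; 2^8 = 256; (-1)^3 = -1.
Coefficient = 165 · 256 · (-1) = -42240.

-42240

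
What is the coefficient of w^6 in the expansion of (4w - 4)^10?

220200960

The general term is C(10,j)·(4w)^j·(-4)^(10-j); the w^6 term has j = 6.
C(10,6) = 210.
Coefficient = C(10,6) · 4^6 · (-4)^4 = 210 · 4096 · 256 = 220200960.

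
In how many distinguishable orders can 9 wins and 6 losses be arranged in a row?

5005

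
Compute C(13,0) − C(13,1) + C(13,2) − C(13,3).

The partial alternating sum Σ_{k=0}^{3} (−1)^k C(13,k) = (−1)^3 C(12,3) = -220.

-220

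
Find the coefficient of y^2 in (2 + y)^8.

The general term is C(8,j)·(2)^j·(y)^(8-j); the y^2 term has j = 6.
C(8,6) = 28.
Coefficient = C(8,6) · 2^6 = 28 · 64 = 1792.

1792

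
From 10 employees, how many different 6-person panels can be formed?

210

This is C(10,6) = 210.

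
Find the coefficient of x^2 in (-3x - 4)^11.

The general term is C(11,j)·(-3x)^j·(-4)^(11-j); the x^2 term has j = 2.
C(11,2) = 55.
Coefficient = C(11,2) · (-3)^2 · (-4)^9 = 55 · 9 · (-262144) = -129761280.

-129761280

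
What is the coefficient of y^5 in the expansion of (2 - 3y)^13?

The general term is C(13,j)·(2)^j·(-3y)^(13-j); the y^5 term has j = 8.
C(13,8) = 1287.
Coefficient = C(13,8) · 2^8 · (-3)^5 = 1287 · 256 · (-243) = -80061696.

-80061696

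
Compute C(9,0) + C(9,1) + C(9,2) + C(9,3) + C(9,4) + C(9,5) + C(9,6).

466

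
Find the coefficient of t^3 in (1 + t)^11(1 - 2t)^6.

5

Coefficient of t^3 = Σ_{j} C(11,j)·1^j·C(6,3-j)·(-2)^(3-j) for j from 0 to 3.
= (-160) + 660 + (-660) + 165 = 5.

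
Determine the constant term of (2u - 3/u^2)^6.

General term: C(6,j)·(2u)^j·(-3/u^2)^(6-j), with u-exponent 1j − 2(6−j) = 3j − 12.
Set 3j − 12 = 0: j = 4.
C(6,4) = 15; 2^4 = 16; (-3)^2 = 9.
Coefficient = 15 · 16 · 9 = 2160.

2160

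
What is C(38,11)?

1203322288

C(38,11) = (38·37·36·35·34·33·32·31·30·29·28) / 11! = 48032775105638400 / 39916800 = 1203322288.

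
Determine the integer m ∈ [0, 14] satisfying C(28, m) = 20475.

4

C(28,m) increases on 0 ≤ m ≤ 14. C(28,3) = 3276 and C(28,4) = 20475, so m = 4.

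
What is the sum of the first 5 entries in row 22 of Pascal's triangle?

9109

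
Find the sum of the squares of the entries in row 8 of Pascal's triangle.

12870

By Vandermonde's identity, Σ C(8,k)² = C(16,8) = 12870.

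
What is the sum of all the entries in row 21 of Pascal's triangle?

2097152

The entries of row 21 sum to 2^21 = 2097152.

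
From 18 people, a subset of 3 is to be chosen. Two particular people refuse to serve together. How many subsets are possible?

All 3-subsets: C(18,3) = 816. Those containing both fixed elements: C(16,1) = 16.
816 − 16 = 800.

800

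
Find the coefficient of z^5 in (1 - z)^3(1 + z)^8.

-14

Coefficient of z^5 = Σ_{j} C(3,j)·(-1)^j·C(8,5-j)·1^(5-j) for j from 0 to 3.
= 56 + (-210) + 168 + (-28) = -14.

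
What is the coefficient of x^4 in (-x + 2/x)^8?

112

General term: C(8,j)·(-x)^j·(2/x)^(8-j), with x-exponent 1j − 1(8−j) = 2j − 8.
Set 2j − 8 = 4: j = 6.
C(8,6) = 28; (-1)^6 = 1; 2^2 = 4.
Coefficient = 28 · 1 · 4 = 112.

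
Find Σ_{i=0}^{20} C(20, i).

Setting x = 1 in (1+x)^20 gives Σ C(20,i) = 2^20 = 1048576.

1048576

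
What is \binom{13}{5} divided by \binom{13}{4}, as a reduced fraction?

9/5

C(n,k+1)/C(n,k) = (n−k)/(k+1) = (13−4)/(4+1) = 9/5.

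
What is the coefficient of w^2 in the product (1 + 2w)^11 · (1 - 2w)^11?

Coefficient of w^2 = Σ_{j} C(11,j)·2^j·C(11,2-j)·(-2)^(2-j) for j from 0 to 2.
= 220 + (-484) + 220 = -44.

-44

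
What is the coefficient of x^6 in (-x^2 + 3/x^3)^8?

252

General term: C(8,j)·(-x^2)^j·(3/x^3)^(8-j), with x-exponent 2j − 3(8−j) = 5j − 24.
Set 5j − 24 = 6: j = 6.
C(8,6) = 28; (-1)^6 = 1; 3^2 = 9.
Coefficient = 28 · 1 · 9 = 252.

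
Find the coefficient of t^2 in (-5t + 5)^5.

31250

The general term is C(5,j)·(-5t)^j·(5)^(5-j); the t^2 term has j = 2.
C(5,2) = 10.
Coefficient = C(5,2) · (-5)^2 · 5^3 = 10 · 25 · 125 = 31250.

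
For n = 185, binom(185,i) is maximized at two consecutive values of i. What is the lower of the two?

For odd n = 185, C(185,i) peaks at i = (n−1)/2 and (n+1)/2; the lower is 92.

92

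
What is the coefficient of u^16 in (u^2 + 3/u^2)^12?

594

General term: C(12,j)·(u^2)^j·(3/u^2)^(12-j), with u-exponent 2j − 2(12−j) = 4j − 24.
Set 4j − 24 = 16: j = 10.
C(12,10) = 66; 1^10 = 1; 3^2 = 9.
Coefficient = 66 · 1 · 9 = 594.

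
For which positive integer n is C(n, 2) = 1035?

n(n−1)/2 = 1035 ⇒ n(n−1) = 2070. Since 46·45 = 2070, n = 46.

46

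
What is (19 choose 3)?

C(19,3) = (19·18·17) / 3! = 5814 / 6 = 969.

969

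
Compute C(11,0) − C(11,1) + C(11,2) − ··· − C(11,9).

The partial alternating sum Σ_{k=0}^{9} (−1)^k C(11,k) = (−1)^9 C(10,9) = -10.

-10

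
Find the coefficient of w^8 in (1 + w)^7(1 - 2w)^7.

Coefficient of w^8 = Σ_{j} C(7,j)·1^j·C(7,8-j)·(-2)^(8-j) for j from 1 to 7.
= (-896) + 9408 + (-23520) + 19600 + (-5880) + 588 + (-14) = -714.

-714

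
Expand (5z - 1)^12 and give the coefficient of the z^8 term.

The general term is C(12,j)·(5z)^j·(-1)^(12-j); the z^8 term has j = 8.
C(12,8) = 495.
Coefficient = C(12,8) · 5^8 = 495 · 390625 = 193359375.

193359375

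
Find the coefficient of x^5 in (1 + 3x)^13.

312741

The general term is C(13,j)·(1)^j·(3x)^(13-j); the x^5 term has j = 8.
C(13,8) = 1287.
Coefficient = C(13,8) · 3^5 = 1287 · 243 = 312741.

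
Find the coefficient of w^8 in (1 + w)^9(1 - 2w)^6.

873

Coefficient of w^8 = Σ_{j} C(9,j)·1^j·C(6,8-j)·(-2)^(8-j) for j from 2 to 8.
= 2304 + (-16128) + 30240 + (-20160) + 5040 + (-432) + 9 = 873.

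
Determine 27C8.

2220075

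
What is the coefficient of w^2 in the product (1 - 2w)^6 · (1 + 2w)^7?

Coefficient of w^2 = Σ_{j} C(6,j)·(-2)^j·C(7,2-j)·2^(2-j) for j from 0 to 2.
= 84 + (-168) + 60 = -24.

-24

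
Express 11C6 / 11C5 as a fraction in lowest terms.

1

C(n,k+1)/C(n,k) = (n−k)/(k+1) = (11−5)/(5+1) = 6/6 = 1.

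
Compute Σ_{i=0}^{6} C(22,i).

110056

1 + 22 + 231 + 1540 + 7315 + 26334 + 74613 = 110056.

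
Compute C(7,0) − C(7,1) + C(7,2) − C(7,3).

The partial alternating sum Σ_{k=0}^{3} (−1)^k C(7,k) = (−1)^3 C(6,3) = -20.

-20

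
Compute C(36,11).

C(36,11) = (36·35·34·33·32·31·30·29·28·27·26) / 11! = 23982224839372800 / 39916800 = 600805296.

600805296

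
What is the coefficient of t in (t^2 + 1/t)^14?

2002

General term: C(14,j)·(t^2)^j·(1/t)^(14-j), with t-exponent 2j − 1(14−j) = 3j − 14.
Set 3j − 14 = 1: j = 5.
C(14,5) = 2002; 1^5 = 1; 1^9 = 1.
Coefficient = 2002 · 1 · 1 = 2002.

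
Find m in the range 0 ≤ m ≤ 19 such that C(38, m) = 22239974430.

C(38,m) increases on 0 ≤ m ≤ 19. C(38,15) = 15471286560 and C(38,16) = 22239974430, so m = 16.

16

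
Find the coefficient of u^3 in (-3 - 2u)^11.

-8660520

The general term is C(11,j)·(-3)^j·(-2u)^(11-j); the u^3 term has j = 8.
C(11,8) = 165.
Coefficient = C(11,8) · (-3)^8 · (-2)^3 = 165 · 6561 · (-8) = -8660520.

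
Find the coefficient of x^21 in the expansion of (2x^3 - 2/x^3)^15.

44728320

General term: C(15,j)·(2x^3)^j·(-2/x^3)^(15-j), with x-exponent 3j − 3(15−j) = 6j − 45.
Set 6j − 45 = 21: j = 11.
C(15,11) = 1365; 2^11 = 2048; (-2)^4 = 16.
Coefficient = 1365 · 2048 · 16 = 44728320.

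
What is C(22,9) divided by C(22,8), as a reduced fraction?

C(n,k+1)/C(n,k) = (n−k)/(k+1) = (22−8)/(8+1) = 14/9.

14/9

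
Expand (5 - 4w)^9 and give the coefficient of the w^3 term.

The general term is C(9,j)·(5)^j·(-4w)^(9-j); the w^3 term has j = 6.
C(9,6) = 84.
Coefficient = C(9,6) · 5^6 · (-4)^3 = 84 · 15625 · (-64) = -84000000.

-84000000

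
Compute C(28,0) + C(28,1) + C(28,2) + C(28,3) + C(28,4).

24158

1 + 28 + 378 + 3276 + 20475 = 24158.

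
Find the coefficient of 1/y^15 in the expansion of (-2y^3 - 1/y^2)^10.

20

General term: C(10,j)·(-2y^3)^j·(-1/y^2)^(10-j), with y-exponent 3j − 2(10−j) = 5j − 20.
Set 5j − 20 = -15: j = 1.
C(10,1) = 10; (-2)^1 = -2; (-1)^9 = -1.
Coefficient = 10 · (-2) · (-1) = 20.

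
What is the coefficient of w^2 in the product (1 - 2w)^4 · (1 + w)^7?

-11

Coefficient of w^2 = Σ_{j} C(4,j)·(-2)^j·C(7,2-j)·1^(2-j) for j from 0 to 2.
= 21 + (-56) + 24 = -11.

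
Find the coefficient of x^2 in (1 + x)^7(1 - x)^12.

3

Coefficient of x^2 = Σ_{j} C(7,j)·1^j·C(12,2-j)·(-1)^(2-j) for j from 0 to 2.
= 66 + (-84) + 21 = 3.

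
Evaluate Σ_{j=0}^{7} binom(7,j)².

By Vandermonde's identity, Σ C(7,j)² = C(14,7) = 3432.

3432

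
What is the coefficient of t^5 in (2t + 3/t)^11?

1140480

General term: C(11,j)·(2t)^j·(3/t)^(11-j), with t-exponent 1j − 1(11−j) = 2j − 11.
Set 2j − 11 = 5: j = 8.
C(11,8) = 165; 2^8 = 256; 3^3 = 27.
Coefficient = 165 · 256 · 27 = 1140480.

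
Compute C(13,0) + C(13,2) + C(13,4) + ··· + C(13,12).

Half of (1+1)^13 + (1−1)^13 gives the even-index sum: 2^12 = 4096.

4096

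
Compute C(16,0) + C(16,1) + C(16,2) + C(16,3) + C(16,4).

2517

1 + 16 + 120 + 560 + 1820 = 2517.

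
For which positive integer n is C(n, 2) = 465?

n(n−1)/2 = 465 ⇒ n(n−1) = 930. Since 31·30 = 930, n = 31.

31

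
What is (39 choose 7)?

15380937

C(39,7) = (39·38·37·36·35·34·33) / 7! = 77519922480 / 5040 = 15380937.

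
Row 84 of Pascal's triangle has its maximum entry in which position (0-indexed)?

42

C(84,r) is maximized at r = 84/2 = 42.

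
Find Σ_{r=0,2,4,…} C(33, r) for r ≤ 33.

Half of (1+1)^33 + (1−1)^33 gives the even-index sum: 2^32 = 4294967296.

4294967296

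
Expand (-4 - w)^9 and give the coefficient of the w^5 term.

The general term is C(9,j)·(-4)^j·(-w)^(9-j); the w^5 term has j = 4.
C(9,4) = 126.
Coefficient = C(9,4) · (-4)^4 · (-1)^5 = 126 · 256 · (-1) = -32256.

-32256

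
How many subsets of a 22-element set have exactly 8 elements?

319770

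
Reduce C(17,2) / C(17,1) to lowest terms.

8

C(n,k+1)/C(n,k) = (n−k)/(k+1) = (17−1)/(1+1) = 16/2 = 8.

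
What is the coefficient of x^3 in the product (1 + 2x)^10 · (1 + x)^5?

Coefficient of x^3 = Σ_{j} C(10,j)·2^j·C(5,3-j)·1^(3-j) for j from 0 to 3.
= 10 + 200 + 900 + 960 = 2070.

2070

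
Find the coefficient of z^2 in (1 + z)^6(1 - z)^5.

Coefficient of z^2 = Σ_{j} C(6,j)·1^j·C(5,2-j)·(-1)^(2-j) for j from 0 to 2.
= 10 + (-30) + 15 = -5.

-5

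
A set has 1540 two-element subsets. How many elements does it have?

n(n−1)/2 = 1540 ⇒ n(n−1) = 3080. Since 56·55 = 3080, n = 56.

56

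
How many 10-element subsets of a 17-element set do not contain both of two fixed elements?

All 10-subsets: C(17,10) = 19448. Those containing both fixed elements: C(15,8) = 6435.
19448 − 6435 = 13013.

13013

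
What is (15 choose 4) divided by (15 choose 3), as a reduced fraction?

3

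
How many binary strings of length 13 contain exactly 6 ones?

1716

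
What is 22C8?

319770

C(22,8) = (22·21·20·19·18·17·16·15) / 8! = 12893126400 / 40320 = 319770.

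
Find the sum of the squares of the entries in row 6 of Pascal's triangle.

By Vandermonde's identity, Σ C(6,k)² = C(12,6) = 924.

924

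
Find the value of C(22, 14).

C(22,14) = C(22,8) by symmetry.
C(22,8) = (22·21·20·19·18·17·16·15) / 8! = 12893126400 / 40320 = 319770.

319770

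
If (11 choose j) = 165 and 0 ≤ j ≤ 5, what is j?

3

C(11,j) increases on 0 ≤ j ≤ 5. C(11,2) = 55 and C(11,3) = 165, so j = 3.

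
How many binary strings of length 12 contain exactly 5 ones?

Choose the 5 positions: C(12,5) = 792.

792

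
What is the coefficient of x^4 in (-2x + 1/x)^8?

1792

General term: C(8,j)·(-2x)^j·(1/x)^(8-j), with x-exponent 1j − 1(8−j) = 2j − 8.
Set 2j − 8 = 4: j = 6.
C(8,6) = 28; (-2)^6 = 64; 1^2 = 1.
Coefficient = 28 · 64 · 1 = 1792.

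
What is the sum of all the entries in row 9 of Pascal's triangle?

512

The entries of row 9 sum to 2^9 = 512.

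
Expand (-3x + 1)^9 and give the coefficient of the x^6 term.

61236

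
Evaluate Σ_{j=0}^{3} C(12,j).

299

1 + 12 + 66 + 220 = 299.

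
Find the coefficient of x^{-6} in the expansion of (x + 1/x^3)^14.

General term: C(14,j)·(x)^j·(1/x^3)^(14-j), with x-exponent 1j − 3(14−j) = 4j − 42.
Set 4j − 42 = -6: j = 9.
C(14,9) = 2002; 1^9 = 1; 1^5 = 1.
Coefficient = 2002 · 1 · 1 = 2002.

2002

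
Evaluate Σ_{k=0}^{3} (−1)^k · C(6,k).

-10

The partial alternating sum Σ_{k=0}^{3} (−1)^k C(6,k) = (−1)^3 C(5,3) = -10.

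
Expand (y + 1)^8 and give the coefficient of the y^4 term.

The general term is C(8,j)·(y)^j·(1)^(8-j); the y^4 term has j = 4.
C(8,4) = 70.
Coefficient = C(8,4) = 70.

70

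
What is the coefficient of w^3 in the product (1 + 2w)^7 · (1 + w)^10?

Coefficient of w^3 = Σ_{j} C(7,j)·2^j·C(10,3-j)·1^(3-j) for j from 0 to 3.
= 120 + 630 + 840 + 280 = 1870.

1870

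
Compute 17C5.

C(17,5) = (17·16·15·14·13) / 5! = 742560 / 120 = 6188.

6188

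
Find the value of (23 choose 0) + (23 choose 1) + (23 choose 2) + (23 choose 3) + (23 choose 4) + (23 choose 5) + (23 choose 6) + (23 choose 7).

1 + 23 + 253 + 1771 + 8855 + 33649 + 100947 + 245157 = 390656.

390656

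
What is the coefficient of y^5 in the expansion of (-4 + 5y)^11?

5913600000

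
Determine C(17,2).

C(17,2) = (17·16) / 2! = 272 / 2 = 136.

136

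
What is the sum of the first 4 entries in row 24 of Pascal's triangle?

2325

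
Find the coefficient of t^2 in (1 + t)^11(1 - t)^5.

10

Coefficient of t^2 = Σ_{j} C(11,j)·1^j·C(5,2-j)·(-1)^(2-j) for j from 0 to 2.
= 10 + (-55) + 55 = 10.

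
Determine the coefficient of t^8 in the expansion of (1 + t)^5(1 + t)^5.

(1 + t)^5(1 + t)^5 = (1 + t)^10, so the coefficient of t^8 is C(10,8)·1^8 = 45·1 = 45.

45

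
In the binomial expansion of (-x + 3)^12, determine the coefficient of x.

-2125764

The general term is C(12,j)·(-x)^j·(3)^(12-j); the x^1 term has j = 1.
C(12,1) = 12.
Coefficient = C(12,1) · (-1)^1 · 3^11 = 12 · (-1) · 177147 = -2125764.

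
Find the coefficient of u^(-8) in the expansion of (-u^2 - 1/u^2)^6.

6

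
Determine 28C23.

98280

C(28,23) = C(28,5) by symmetry.
C(28,5) = (28·27·26·25·24) / 5! = 11793600 / 120 = 98280.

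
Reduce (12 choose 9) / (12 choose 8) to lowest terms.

C(n,k+1)/C(n,k) = (n−k)/(k+1) = (12−8)/(8+1) = 4/9.

4/9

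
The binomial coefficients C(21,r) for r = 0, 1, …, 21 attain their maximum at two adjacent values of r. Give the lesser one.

10

For odd n = 21, C(21,r) peaks at r = (n−1)/2 and (n+1)/2; the lesser is 10.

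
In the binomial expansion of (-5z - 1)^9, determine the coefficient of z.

The general term is C(9,j)·(-5z)^j·(-1)^(9-j); the z^1 term has j = 1.
C(9,1) = 9.
Coefficient = C(9,1) · (-5)^1 = 9 · (-5) = -45.

-45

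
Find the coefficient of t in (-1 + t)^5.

The general term is C(5,j)·(-1)^j·(t)^(5-j); the t^1 term has j = 4.
C(5,4) = 5.
Coefficient = C(5,4) = 5.

5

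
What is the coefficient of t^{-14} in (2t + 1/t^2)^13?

General term: C(13,j)·(2t)^j·(1/t^2)^(13-j), with t-exponent 1j − 2(13−j) = 3j − 26.
Set 3j − 26 = -14: j = 4.
C(13,4) = 715; 2^4 = 16; 1^9 = 1.
Coefficient = 715 · 16 · 1 = 11440.

11440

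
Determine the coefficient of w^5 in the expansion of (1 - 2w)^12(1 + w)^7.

1557

Coefficient of w^5 = Σ_{j} C(12,j)·(-2)^j·C(7,5-j)·1^(5-j) for j from 0 to 5.
= 21 + (-840) + 9240 + (-36960) + 55440 + (-25344) = 1557.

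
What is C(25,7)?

480700

C(25,7) = (25·24·23·22·21·20·19) / 7! = 2422728000 / 5040 = 480700.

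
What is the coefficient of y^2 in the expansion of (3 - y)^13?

The general term is C(13,j)·(3)^j·(-y)^(13-j); the y^2 term has j = 11.
C(13,11) = 78.
Coefficient = C(13,11) · 3^11 = 78 · 177147 = 13817466.

13817466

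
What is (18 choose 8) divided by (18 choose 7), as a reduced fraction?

C(n,k+1)/C(n,k) = (n−k)/(k+1) = (18−7)/(7+1) = 11/8.

11/8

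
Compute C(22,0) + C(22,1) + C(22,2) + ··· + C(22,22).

Setting x = 1 in (1+x)^22 gives Σ C(22,r) = 2^22 = 4194304.

4194304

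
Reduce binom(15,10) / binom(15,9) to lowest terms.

3/5

C(n,k+1)/C(n,k) = (n−k)/(k+1) = (15−9)/(9+1) = 6/10 = 3/5.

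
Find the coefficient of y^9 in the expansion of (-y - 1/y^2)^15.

-105

General term: C(15,j)·(-y)^j·(-1/y^2)^(15-j), with y-exponent 1j − 2(15−j) = 3j − 30.
Set 3j − 30 = 9: j = 13.
C(15,13) = 105; (-1)^13 = -1; (-1)^2 = 1.
Coefficient = 105 · (-1) · 1 = -105.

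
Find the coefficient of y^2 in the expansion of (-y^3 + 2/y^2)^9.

4032

General term: C(9,j)·(-y^3)^j·(2/y^2)^(9-j), with y-exponent 3j − 2(9−j) = 5j − 18.
Set 5j − 18 = 2: j = 4.
C(9,4) = 126; (-1)^4 = 1; 2^5 = 32.
Coefficient = 126 · 1 · 32 = 4032.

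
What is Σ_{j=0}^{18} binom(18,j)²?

9075135300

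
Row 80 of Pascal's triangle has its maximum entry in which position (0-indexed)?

40

C(80,k) is maximized at k = 80/2 = 40.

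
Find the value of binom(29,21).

C(29,21) = C(29,8) by symmetry.
C(29,8) = (29·28·27·26·25·24·23·22) / 8! = 173059286400 / 40320 = 4292145.

4292145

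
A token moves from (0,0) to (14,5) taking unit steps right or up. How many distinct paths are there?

Each path is a sequence of 19 steps with 14 rights: C(19,14) = 11628.

11628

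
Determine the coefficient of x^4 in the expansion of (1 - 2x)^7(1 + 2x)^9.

224

Coefficient of x^4 = Σ_{j} C(7,j)·(-2)^j·C(9,4-j)·2^(4-j) for j from 0 to 4.
= 2016 + (-9408) + 12096 + (-5040) + 560 = 224.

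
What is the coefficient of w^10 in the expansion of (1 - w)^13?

286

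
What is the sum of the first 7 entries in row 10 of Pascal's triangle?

848

1 + 10 + 45 + 120 + 210 + 252 + 210 = 848.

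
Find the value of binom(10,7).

C(10,7) = C(10,3) by symmetry.
C(10,3) = (10·9·8) / 3! = 720 / 6 = 120.

120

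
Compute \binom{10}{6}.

210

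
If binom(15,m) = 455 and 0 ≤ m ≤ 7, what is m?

C(15,m) increases on 0 ≤ m ≤ 7. C(15,2) = 105 and C(15,3) = 455, so m = 3.

3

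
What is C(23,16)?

245157

C(23,16) = C(23,7) by symmetry.
C(23,7) = (23·22·21·20·19·18·17) / 7! = 1235591280 / 5040 = 245157.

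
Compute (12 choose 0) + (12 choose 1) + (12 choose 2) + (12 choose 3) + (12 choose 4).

1 + 12 + 66 + 220 + 495 = 794.

794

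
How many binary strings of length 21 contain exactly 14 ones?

Choose the 14 positions: C(21,14) = 116280.

116280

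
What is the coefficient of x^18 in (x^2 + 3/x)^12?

General term: C(12,j)·(x^2)^j·(3/x)^(12-j), with x-exponent 2j − 1(12−j) = 3j − 12.
Set 3j − 12 = 18: j = 10.
C(12,10) = 66; 1^10 = 1; 3^2 = 9.
Coefficient = 66 · 1 · 9 = 594.

594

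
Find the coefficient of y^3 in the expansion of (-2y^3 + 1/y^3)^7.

560

General term: C(7,j)·(-2y^3)^j·(1/y^3)^(7-j), with y-exponent 3j − 3(7−j) = 6j − 21.
Set 6j − 21 = 3: j = 4.
C(7,4) = 35; (-2)^4 = 16; 1^3 = 1.
Coefficient = 35 · 16 · 1 = 560.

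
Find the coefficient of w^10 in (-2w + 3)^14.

The general term is C(14,j)·(-2w)^j·(3)^(14-j); the w^10 term has j = 10.
C(14,10) = 1001.
Coefficient = C(14,10) · (-2)^10 · 3^4 = 1001 · 1024 · 81 = 83026944.

83026944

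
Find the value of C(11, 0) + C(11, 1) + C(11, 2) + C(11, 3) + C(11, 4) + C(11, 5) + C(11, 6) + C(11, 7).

1 + 11 + 55 + 165 + 330 + 462 + 462 + 330 = 1816.

1816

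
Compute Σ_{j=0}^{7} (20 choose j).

1 + 20 + 190 + 1140 + 4845 + 15504 + 38760 + 77520 = 137980.

137980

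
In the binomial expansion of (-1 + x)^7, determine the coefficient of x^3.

The general term is C(7,j)·(-1)^j·(x)^(7-j); the x^3 term has j = 4.
C(7,4) = 35.
Coefficient = C(7,4) = 35.

35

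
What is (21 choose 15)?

54264

C(21,15) = C(21,6) by symmetry.
C(21,6) = (21·20·19·18·17·16) / 6! = 39070080 / 720 = 54264.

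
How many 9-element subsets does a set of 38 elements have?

C(38,9) = (38·37·36·35·34·33·32·31·30) / 9! = 59153663923200 / 362880 = 163011640.

163011640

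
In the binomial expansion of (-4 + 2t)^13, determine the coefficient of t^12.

-212992

The general term is C(13,j)·(-4)^j·(2t)^(13-j); the t^12 term has j = 1.
C(13,1) = 13.
Coefficient = C(13,1) · (-4)^1 · 2^12 = 13 · (-4) · 4096 = -212992.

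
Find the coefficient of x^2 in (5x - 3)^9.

The general term is C(9,j)·(5x)^j·(-3)^(9-j); the x^2 term has j = 2.
C(9,2) = 36.
Coefficient = C(9,2) · 5^2 · (-3)^7 = 36 · 25 · (-2187) = -1968300.

-1968300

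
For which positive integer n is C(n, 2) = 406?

n(n−1)/2 = 406 ⇒ n(n−1) = 812. Since 29·28 = 812, n = 29.

29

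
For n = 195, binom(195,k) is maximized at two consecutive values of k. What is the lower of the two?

97

For odd n = 195, C(195,k) peaks at k = (n−1)/2 and (n+1)/2; the lower is 97.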